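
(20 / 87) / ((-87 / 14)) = -280 / 7569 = -0.04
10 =10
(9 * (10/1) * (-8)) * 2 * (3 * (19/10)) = -8208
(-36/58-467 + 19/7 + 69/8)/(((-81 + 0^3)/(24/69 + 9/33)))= 116337157/33280632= 3.50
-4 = -4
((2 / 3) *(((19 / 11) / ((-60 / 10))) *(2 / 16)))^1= -19 / 792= -0.02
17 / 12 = 1.42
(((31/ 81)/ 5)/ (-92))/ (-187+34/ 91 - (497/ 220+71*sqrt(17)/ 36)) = 117343323097/ 26590862267942072 - 11027021005*sqrt(17)/ 239317760411478648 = 0.00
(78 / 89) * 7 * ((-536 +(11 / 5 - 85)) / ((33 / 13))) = -7320404 / 4895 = -1495.49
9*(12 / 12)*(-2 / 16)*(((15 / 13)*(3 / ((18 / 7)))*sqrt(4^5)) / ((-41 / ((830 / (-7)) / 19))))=-74700 / 10127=-7.38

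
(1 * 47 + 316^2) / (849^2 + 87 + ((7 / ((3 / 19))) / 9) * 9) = 299709 / 2162797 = 0.14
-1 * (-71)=71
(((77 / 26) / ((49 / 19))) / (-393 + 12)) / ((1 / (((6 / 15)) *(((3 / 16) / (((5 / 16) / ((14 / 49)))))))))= -418 / 2022475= -0.00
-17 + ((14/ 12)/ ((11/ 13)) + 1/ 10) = -2561/ 165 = -15.52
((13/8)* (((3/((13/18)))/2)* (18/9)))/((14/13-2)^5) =-371293/36864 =-10.07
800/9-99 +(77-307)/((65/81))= -34717/117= -296.73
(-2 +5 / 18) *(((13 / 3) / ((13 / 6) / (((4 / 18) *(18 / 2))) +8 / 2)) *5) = -4030 / 549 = -7.34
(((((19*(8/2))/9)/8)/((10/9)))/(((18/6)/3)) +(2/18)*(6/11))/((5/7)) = 4669/3300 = 1.41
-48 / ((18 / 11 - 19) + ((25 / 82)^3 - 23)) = 291122304 / 244635517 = 1.19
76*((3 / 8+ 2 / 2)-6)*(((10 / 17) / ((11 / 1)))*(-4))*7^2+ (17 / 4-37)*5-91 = 3429.42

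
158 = 158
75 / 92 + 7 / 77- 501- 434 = -945303 / 1012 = -934.09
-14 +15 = 1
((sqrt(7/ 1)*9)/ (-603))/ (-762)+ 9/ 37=sqrt(7)/ 51054+ 9/ 37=0.24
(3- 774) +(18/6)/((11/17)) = -8430/11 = -766.36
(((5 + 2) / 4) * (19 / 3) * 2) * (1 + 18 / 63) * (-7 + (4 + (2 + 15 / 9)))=19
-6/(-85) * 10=12/17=0.71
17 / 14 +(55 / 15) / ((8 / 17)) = 1513 / 168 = 9.01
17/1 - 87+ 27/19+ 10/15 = -67.91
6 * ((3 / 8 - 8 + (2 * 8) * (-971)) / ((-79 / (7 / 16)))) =2611329 / 5056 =516.48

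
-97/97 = -1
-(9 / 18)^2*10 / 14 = -5 / 28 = -0.18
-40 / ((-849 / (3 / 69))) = 40 / 19527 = 0.00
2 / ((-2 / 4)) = -4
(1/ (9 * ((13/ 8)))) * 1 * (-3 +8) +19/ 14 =2783/ 1638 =1.70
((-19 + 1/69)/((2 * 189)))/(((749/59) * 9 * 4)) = -38645/351637524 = -0.00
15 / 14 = 1.07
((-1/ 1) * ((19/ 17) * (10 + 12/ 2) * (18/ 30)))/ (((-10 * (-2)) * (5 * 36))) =-19/ 6375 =-0.00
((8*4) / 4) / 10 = 4 / 5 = 0.80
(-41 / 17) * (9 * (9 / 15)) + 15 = 1.98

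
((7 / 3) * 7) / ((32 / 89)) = 4361 / 96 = 45.43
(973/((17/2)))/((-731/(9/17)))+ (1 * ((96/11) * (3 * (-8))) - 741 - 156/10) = -966.14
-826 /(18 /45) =-2065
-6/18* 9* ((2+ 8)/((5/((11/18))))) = -11/3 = -3.67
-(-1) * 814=814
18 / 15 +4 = 26 / 5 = 5.20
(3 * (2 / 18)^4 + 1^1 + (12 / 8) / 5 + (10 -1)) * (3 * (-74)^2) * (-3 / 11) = -616791998 / 13365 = -46149.79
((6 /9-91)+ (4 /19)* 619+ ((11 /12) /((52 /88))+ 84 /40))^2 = 26134925569 /13727025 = 1903.90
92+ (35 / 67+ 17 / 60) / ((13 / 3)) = 1605879 / 17420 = 92.19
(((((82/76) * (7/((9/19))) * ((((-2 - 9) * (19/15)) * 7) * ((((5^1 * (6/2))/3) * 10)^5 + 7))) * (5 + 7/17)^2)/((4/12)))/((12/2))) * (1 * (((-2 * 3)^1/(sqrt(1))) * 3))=185097544979518248/1445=128095186837036.85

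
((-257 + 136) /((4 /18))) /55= -9.90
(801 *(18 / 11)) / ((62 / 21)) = 151389 / 341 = 443.96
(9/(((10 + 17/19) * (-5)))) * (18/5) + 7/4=2657/2300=1.16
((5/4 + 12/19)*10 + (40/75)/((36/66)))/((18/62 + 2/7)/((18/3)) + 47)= 432047/1027995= 0.42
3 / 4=0.75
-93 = -93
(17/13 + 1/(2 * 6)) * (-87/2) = -6293/104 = -60.51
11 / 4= 2.75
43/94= 0.46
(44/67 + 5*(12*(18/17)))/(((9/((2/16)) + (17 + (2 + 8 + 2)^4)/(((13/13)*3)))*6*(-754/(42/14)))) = -54831/9004151507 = -0.00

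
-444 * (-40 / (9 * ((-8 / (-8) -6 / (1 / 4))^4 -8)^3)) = 5920 / 65738235066307611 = 0.00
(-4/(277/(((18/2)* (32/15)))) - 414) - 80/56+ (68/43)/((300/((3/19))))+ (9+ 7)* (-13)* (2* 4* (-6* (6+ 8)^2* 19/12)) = 122691535037783/39604075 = 3097952.30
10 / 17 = 0.59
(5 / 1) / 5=1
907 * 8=7256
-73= -73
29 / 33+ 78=2603 / 33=78.88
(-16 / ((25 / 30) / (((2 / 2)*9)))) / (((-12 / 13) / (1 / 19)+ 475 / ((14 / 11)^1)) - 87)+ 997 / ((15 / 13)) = 126661639 / 146697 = 863.42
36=36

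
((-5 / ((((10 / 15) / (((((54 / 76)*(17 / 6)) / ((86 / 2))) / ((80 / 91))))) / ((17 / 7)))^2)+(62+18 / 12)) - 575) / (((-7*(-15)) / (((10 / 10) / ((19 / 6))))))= -27979467347841 / 18181332377600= -1.54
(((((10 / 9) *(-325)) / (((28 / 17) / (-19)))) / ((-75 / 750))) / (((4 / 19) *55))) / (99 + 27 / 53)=-528549125 / 14619528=-36.15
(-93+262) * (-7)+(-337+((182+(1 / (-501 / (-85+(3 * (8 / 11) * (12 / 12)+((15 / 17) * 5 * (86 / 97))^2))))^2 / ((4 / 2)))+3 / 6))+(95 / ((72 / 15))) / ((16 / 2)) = -19187138115679395721754503 / 14372205510122256481344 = -1335.02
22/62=11/31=0.35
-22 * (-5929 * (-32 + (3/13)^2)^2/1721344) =1901081740019/24581652992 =77.34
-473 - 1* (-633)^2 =-401162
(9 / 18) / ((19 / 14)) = 7 / 19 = 0.37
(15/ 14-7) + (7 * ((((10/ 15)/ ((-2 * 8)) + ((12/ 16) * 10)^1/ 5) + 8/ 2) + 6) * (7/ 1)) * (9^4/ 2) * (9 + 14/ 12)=4194537097/ 224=18725612.04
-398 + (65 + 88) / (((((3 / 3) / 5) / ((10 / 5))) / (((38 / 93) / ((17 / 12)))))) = 1342 / 31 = 43.29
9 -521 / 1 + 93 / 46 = -23459 / 46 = -509.98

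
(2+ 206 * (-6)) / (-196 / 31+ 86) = -19127 / 1235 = -15.49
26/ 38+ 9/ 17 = 1.21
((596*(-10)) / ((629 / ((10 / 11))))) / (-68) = 0.13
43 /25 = 1.72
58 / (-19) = -58 / 19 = -3.05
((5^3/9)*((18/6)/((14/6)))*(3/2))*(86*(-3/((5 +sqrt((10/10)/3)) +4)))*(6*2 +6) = -11755125/847 +435375*sqrt(3)/847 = -12988.23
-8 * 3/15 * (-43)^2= -14792/5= -2958.40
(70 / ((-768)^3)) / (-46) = 35 / 10418651136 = 0.00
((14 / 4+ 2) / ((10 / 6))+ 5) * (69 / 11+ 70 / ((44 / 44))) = 69637 / 110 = 633.06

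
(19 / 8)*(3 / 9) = 19 / 24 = 0.79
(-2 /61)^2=0.00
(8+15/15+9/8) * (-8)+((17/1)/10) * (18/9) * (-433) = -7766/5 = -1553.20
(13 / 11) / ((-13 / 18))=-18 / 11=-1.64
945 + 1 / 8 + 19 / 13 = 98445 / 104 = 946.59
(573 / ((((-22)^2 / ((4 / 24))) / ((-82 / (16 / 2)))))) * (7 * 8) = -113.26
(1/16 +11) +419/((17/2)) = 16417/272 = 60.36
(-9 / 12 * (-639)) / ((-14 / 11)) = -376.55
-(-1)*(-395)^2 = 156025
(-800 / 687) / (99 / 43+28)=-34400 / 895161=-0.04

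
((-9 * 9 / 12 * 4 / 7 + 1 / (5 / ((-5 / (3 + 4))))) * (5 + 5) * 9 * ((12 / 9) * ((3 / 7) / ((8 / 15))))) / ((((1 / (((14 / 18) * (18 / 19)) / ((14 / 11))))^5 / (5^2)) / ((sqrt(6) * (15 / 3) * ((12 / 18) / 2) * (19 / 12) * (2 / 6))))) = -1351.38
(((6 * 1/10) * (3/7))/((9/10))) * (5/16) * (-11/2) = -55/112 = -0.49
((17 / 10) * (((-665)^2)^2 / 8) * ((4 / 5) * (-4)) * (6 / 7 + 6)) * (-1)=911882101200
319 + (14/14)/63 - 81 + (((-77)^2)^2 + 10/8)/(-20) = -8857367047/5040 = -1757414.10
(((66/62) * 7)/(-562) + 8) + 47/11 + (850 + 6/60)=413160733/479105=862.36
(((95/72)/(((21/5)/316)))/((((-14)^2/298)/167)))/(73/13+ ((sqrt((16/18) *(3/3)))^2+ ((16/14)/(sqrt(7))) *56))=-9237436150475/30585582636+ 7574454872400 *sqrt(7)/17841589871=821.21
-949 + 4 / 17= -16129 / 17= -948.76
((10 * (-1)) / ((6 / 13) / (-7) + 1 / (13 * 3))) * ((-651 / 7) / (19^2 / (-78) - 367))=2829060 / 45551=62.11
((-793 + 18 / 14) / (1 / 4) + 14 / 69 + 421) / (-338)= 1326151 / 163254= 8.12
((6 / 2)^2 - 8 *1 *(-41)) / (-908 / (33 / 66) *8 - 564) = -337 / 15092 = -0.02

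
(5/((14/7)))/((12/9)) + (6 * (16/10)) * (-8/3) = -949/40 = -23.72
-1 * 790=-790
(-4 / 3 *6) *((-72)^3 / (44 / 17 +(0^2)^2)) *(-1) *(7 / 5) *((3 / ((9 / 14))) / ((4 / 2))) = -207277056 / 55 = -3768673.75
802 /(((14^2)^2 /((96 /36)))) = 401 /7203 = 0.06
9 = 9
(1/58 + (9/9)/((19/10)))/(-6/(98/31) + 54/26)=381563/125628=3.04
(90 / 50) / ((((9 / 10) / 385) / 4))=3080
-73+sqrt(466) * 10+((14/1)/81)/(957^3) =-5182552286095/70993866933+10 * sqrt(466) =142.87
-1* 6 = -6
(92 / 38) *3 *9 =1242 / 19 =65.37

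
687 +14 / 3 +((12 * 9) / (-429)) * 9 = 295753 / 429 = 689.40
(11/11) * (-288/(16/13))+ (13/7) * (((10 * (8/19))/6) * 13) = -86606/399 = -217.06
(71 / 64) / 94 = 71 / 6016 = 0.01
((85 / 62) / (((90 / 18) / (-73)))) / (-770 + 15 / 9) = 3723 / 142910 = 0.03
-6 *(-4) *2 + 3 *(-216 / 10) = -84 / 5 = -16.80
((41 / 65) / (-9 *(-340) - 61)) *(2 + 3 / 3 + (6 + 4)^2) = 4223 / 194935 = 0.02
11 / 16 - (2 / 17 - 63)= 17291 / 272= 63.57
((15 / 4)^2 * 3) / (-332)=-675 / 5312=-0.13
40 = 40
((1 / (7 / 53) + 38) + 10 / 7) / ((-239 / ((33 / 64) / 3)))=-517 / 15296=-0.03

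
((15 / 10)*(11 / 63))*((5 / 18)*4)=55 / 189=0.29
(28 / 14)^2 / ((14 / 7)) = 2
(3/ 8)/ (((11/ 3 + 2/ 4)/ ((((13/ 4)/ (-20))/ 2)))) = -117/ 16000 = -0.01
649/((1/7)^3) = 222607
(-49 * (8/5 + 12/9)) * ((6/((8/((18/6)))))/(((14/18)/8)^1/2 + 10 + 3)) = -232848/9395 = -24.78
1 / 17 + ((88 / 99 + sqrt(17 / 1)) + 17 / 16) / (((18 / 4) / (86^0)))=5425 / 11016 + 2 * sqrt(17) / 9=1.41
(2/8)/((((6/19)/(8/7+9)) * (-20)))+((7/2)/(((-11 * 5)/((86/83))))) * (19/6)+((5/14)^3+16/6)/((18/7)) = 17179823/38652768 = 0.44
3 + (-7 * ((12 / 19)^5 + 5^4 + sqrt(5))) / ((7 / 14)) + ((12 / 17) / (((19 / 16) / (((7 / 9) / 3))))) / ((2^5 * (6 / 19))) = -8779.70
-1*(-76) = 76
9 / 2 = 4.50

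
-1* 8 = -8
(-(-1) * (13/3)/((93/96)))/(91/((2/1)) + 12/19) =15808/163029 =0.10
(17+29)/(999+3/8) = 368/7995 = 0.05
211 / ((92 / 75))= 15825 / 92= 172.01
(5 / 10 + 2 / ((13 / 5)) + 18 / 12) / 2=18 / 13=1.38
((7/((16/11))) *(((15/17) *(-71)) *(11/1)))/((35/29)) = -747417/272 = -2747.86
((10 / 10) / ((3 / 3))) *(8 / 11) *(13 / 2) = 52 / 11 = 4.73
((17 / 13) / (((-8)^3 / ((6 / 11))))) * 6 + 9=164583 / 18304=8.99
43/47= 0.91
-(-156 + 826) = -670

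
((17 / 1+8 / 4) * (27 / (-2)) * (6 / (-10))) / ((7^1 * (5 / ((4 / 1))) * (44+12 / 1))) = 1539 / 4900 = 0.31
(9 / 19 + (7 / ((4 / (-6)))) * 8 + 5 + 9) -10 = -1511 / 19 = -79.53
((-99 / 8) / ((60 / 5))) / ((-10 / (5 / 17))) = 33 / 1088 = 0.03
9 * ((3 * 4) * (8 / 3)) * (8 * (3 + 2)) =11520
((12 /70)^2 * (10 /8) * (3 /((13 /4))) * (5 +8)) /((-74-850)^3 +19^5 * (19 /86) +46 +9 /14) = -1548 /2768394085345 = -0.00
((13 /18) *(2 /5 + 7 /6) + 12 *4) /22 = 26531 /11880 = 2.23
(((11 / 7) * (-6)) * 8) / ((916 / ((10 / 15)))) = -88 / 1603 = -0.05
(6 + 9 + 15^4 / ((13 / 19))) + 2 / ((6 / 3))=962083 / 13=74006.38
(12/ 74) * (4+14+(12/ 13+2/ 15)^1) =7432/ 2405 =3.09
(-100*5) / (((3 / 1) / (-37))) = 18500 / 3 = 6166.67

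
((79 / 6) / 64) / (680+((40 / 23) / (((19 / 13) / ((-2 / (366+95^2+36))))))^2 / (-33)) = 0.00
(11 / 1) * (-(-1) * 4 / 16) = 11 / 4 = 2.75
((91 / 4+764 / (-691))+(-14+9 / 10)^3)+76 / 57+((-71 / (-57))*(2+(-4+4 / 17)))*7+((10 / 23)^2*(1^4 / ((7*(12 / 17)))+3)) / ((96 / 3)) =-22220655622346843 / 9917804148000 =-2240.48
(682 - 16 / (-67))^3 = 95506661411000 / 300763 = 317547907.86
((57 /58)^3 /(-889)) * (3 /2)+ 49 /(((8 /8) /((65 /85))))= 220971674789 /5897455312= 37.47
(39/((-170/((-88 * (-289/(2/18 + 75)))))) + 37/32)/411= -159163/854880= -0.19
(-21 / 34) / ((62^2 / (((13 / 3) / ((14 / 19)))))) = -247 / 261392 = -0.00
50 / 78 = 25 / 39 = 0.64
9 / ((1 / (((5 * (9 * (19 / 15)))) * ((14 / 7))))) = 1026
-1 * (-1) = 1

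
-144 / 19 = -7.58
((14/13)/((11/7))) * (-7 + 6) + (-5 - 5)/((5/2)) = -670/143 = -4.69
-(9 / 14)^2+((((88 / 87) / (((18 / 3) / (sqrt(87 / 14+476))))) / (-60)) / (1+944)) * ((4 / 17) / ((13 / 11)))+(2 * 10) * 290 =1136719 / 196 - 242 * sqrt(94514) / 5723397225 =5799.59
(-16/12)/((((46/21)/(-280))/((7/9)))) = 27440/207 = 132.56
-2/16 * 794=-397/4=-99.25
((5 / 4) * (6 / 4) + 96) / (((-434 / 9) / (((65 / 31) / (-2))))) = 458055 / 215264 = 2.13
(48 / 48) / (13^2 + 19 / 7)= 7 / 1202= 0.01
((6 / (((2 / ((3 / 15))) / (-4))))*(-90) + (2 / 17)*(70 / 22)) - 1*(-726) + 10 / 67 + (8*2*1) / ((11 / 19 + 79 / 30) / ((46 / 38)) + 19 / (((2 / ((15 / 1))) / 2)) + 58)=2816567532038 / 2988179029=942.57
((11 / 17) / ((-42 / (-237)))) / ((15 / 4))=1738 / 1785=0.97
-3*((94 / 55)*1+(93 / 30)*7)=-1545 / 22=-70.23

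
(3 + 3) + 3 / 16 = 99 / 16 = 6.19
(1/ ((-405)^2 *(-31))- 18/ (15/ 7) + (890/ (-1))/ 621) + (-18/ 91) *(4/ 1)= -113069277473/ 10642434075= -10.62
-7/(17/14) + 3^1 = -2.76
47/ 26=1.81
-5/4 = -1.25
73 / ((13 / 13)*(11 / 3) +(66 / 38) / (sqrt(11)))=79059 / 3890 -37449*sqrt(11) / 42790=17.42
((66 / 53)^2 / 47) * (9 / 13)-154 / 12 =-131919799 / 10297794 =-12.81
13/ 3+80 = 253/ 3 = 84.33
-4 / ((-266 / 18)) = 36 / 133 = 0.27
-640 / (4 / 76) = -12160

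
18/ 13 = 1.38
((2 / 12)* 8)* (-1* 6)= -8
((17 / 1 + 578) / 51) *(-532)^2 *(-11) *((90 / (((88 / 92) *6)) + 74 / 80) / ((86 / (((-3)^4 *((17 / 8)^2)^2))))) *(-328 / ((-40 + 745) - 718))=-83653426698748767 / 286208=-292281930270.11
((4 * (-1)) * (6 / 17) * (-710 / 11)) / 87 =5680 / 5423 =1.05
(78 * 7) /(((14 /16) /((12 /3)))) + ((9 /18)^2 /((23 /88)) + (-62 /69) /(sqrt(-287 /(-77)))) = 57430 /23 -62 * sqrt(451) /2829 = 2496.49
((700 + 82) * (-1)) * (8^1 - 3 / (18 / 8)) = -15640 / 3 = -5213.33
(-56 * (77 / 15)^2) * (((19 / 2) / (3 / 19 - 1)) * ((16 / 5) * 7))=372899.84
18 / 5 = 3.60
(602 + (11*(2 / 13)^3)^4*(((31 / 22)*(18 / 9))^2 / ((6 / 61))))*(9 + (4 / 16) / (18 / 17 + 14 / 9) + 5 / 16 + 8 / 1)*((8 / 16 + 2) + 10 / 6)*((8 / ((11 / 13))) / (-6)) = -585976375426388777131 / 8516346192463824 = -68806.08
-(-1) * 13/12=13/12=1.08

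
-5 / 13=-0.38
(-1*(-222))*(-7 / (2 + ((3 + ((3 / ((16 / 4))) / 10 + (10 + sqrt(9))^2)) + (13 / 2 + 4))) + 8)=4350016 / 2461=1767.58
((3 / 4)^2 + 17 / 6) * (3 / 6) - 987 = -94589 / 96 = -985.30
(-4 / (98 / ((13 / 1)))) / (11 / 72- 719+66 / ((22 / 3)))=1872 / 2504341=0.00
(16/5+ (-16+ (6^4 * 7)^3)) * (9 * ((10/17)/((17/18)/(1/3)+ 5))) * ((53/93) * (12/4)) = 21368732086151424/24769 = 862720823858.51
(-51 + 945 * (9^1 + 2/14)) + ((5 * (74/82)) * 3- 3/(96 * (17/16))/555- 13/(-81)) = 179702512423/20889090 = 8602.70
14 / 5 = 2.80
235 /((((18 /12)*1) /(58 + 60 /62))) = 859160 /93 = 9238.28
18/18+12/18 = 5/3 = 1.67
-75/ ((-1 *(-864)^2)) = 25/ 248832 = 0.00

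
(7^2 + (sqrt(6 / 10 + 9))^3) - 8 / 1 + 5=192 * sqrt(15) / 25 + 46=75.74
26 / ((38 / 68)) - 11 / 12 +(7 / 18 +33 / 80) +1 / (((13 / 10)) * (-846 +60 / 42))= 6099393421 / 131423760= 46.41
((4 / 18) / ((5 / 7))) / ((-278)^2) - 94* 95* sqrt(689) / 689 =7 / 1738890 - 8930* sqrt(689) / 689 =-340.21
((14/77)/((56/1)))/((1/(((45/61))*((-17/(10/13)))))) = -1989/37576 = -0.05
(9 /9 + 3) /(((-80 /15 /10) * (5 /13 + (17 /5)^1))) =-325 /164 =-1.98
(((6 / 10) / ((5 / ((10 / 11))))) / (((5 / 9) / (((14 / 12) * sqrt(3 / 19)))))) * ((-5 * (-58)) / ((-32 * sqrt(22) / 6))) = -5481 * sqrt(1254) / 183920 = -1.06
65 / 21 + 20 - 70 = -985 / 21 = -46.90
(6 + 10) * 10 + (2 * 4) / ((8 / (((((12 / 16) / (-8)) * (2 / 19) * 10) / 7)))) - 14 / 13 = 158.91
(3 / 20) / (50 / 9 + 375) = 27 / 68500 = 0.00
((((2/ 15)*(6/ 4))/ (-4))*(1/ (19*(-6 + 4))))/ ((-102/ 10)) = -1/ 7752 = -0.00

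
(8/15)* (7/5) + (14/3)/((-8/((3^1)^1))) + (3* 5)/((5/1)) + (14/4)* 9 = 10049/300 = 33.50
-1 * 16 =-16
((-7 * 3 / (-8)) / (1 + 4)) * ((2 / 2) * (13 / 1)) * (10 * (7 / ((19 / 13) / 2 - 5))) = -8281 / 74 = -111.91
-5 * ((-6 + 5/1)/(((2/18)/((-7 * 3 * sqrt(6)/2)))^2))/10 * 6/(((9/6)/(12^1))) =1285956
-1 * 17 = -17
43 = 43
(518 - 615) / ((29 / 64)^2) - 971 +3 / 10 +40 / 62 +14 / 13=-4885256381 / 3389230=-1441.41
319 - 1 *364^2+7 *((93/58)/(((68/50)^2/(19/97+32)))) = -858363068487/6503656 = -131981.62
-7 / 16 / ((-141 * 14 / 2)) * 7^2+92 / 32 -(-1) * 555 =1258615 / 2256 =557.90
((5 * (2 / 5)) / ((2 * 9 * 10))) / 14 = 1 / 1260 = 0.00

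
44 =44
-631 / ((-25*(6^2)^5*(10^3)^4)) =631 / 1511654400000000000000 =0.00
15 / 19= 0.79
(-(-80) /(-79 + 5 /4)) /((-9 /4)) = 1280 /2799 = 0.46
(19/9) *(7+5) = 76/3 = 25.33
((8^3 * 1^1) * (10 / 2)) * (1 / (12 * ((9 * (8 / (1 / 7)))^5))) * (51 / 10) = 17 / 508127510016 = 0.00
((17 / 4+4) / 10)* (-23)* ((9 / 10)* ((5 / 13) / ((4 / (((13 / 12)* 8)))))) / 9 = -253 / 160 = -1.58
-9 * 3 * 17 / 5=-459 / 5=-91.80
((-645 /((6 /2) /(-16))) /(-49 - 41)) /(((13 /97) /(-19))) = 633992 /117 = 5418.74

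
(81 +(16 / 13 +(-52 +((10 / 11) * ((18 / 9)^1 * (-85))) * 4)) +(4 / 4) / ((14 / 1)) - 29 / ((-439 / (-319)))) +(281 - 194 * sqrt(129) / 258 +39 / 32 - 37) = -5114841639 / 14062048 - 97 * sqrt(129) / 129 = -372.27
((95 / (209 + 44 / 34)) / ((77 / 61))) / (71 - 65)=19703 / 330330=0.06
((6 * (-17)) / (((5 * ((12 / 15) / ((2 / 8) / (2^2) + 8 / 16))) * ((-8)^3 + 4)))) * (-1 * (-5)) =0.14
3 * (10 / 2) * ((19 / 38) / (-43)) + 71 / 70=1264 / 1505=0.84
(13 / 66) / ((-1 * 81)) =-13 / 5346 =-0.00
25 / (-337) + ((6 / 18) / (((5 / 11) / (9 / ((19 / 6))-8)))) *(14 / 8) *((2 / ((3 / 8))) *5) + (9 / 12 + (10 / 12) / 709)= -175.84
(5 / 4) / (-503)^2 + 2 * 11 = 22264797 / 1012036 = 22.00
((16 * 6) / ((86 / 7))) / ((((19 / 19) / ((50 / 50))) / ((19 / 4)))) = 1596 / 43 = 37.12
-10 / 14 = -5 / 7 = -0.71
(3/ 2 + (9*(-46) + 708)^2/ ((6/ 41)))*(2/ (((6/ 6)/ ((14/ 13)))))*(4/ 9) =7350280/ 13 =565406.15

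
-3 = -3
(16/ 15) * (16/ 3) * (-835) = -42752/ 9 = -4750.22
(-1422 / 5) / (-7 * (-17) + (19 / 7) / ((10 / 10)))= -1659 / 710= -2.34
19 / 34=0.56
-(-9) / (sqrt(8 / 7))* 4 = 33.67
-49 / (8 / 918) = -22491 / 4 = -5622.75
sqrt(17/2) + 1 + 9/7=16/7 + sqrt(34)/2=5.20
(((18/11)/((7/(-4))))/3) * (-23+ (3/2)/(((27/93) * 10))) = 2698/385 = 7.01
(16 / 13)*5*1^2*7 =43.08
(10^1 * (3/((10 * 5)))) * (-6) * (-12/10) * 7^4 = 259308/25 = 10372.32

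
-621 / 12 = -207 / 4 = -51.75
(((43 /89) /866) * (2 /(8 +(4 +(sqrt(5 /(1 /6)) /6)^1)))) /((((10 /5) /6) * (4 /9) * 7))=20898 /231722981- 1161 * sqrt(30) /926891924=0.00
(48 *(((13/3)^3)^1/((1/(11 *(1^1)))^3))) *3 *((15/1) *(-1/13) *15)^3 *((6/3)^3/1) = -646866000000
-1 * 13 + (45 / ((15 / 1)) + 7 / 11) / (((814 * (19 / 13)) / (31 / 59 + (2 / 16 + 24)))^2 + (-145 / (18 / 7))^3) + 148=35064297469651195626795 / 259735576345544721917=135.00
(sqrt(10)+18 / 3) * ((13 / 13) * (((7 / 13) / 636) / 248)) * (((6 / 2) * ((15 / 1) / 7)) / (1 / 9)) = 135 * sqrt(10) / 683488+405 / 341744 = 0.00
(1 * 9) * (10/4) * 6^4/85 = 5832/17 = 343.06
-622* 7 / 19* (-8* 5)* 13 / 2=59581.05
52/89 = 0.58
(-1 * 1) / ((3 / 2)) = -2 / 3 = -0.67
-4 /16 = -1 /4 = -0.25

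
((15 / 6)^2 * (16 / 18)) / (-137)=-0.04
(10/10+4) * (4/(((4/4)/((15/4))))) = 75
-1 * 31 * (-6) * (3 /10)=279 /5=55.80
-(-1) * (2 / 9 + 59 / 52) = 635 / 468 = 1.36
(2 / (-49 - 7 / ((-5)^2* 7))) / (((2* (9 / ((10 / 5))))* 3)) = -25 / 16551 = -0.00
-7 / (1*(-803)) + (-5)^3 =-124.99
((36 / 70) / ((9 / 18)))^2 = 1296 / 1225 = 1.06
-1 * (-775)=775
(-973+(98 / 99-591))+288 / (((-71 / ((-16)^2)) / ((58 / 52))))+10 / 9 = -248558188 / 91377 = -2720.14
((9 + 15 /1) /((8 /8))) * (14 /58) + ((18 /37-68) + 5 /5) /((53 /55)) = -3595847 /56869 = -63.23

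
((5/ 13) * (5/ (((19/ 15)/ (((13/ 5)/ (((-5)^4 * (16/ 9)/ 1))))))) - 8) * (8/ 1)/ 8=-60773/ 7600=-8.00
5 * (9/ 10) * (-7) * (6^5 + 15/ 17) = -8329041/ 34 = -244971.79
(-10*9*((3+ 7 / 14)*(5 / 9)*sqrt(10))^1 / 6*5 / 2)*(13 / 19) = -157.77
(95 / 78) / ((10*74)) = 19 / 11544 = 0.00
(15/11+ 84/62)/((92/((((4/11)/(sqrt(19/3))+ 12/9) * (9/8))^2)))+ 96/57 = 25029 * sqrt(57)/13113496+ 252647677/144248456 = 1.77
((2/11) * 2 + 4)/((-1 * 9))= -16/33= -0.48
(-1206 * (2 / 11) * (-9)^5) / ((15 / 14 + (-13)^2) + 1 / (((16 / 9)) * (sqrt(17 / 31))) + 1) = 5195798491000320 / 68647393771- 1004959182528 * sqrt(527) / 68647393771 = 75352.14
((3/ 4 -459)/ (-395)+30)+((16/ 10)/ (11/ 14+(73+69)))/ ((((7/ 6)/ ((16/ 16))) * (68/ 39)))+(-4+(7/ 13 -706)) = -94691575925/ 139602164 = -678.30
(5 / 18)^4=625 / 104976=0.01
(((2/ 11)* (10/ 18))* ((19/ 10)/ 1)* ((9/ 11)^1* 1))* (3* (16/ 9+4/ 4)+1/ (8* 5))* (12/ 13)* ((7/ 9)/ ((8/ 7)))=933793/ 1132560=0.82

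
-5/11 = -0.45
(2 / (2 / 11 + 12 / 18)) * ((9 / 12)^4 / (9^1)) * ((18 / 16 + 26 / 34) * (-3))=-228987 / 487424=-0.47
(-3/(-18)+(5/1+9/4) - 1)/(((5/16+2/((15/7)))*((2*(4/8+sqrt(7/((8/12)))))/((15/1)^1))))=-23100/12259+23100*sqrt(42)/12259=10.33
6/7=0.86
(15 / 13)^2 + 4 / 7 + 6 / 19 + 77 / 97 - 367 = -363.99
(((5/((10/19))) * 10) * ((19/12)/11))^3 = 5880735125/2299968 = 2556.88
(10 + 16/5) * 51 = 3366/5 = 673.20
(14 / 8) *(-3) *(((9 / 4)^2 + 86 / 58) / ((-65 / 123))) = 7844571 / 120640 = 65.02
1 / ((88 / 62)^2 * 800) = 961 / 1548800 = 0.00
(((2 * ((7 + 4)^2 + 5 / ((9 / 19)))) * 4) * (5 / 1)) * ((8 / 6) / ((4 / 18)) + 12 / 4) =47360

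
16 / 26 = 8 / 13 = 0.62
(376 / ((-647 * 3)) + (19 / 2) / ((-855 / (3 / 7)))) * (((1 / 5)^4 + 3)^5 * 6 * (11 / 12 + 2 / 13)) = -1245758876737192407296 / 4010677337646484375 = -310.61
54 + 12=66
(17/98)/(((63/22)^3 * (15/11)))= 995588/183784545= 0.01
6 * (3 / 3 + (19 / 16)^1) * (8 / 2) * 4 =210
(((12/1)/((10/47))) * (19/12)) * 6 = 2679/5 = 535.80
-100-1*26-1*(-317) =191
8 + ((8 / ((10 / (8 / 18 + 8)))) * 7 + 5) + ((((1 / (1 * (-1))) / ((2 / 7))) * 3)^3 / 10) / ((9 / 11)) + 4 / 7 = -406361 / 5040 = -80.63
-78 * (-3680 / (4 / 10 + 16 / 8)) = 119600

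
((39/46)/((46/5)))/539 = 195/1140524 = 0.00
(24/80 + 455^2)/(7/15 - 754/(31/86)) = -192533529/1944886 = -98.99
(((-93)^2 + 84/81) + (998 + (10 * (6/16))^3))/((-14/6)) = -16762933/4032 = -4157.47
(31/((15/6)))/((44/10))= 31/11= 2.82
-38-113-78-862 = -1091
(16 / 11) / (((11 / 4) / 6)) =384 / 121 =3.17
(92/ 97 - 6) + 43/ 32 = -11509/ 3104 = -3.71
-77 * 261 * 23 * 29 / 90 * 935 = -278519857 / 2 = -139259928.50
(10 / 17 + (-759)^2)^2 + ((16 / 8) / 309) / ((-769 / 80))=331869996303.70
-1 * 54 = -54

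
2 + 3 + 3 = 8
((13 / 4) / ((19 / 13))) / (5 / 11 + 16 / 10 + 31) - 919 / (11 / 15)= -1904543635 / 1519848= -1253.11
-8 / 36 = -2 / 9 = -0.22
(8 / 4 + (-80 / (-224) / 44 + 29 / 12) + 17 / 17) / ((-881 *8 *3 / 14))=-10025 / 2791008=-0.00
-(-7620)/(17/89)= 678180/17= 39892.94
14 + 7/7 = 15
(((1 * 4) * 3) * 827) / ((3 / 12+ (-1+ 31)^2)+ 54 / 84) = 277872 / 25225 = 11.02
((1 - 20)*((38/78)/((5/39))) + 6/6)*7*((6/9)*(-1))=4984/15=332.27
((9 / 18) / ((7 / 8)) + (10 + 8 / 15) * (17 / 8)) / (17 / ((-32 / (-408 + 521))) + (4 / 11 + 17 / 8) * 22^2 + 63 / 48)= 0.02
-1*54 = -54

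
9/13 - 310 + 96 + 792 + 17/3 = 22790/39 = 584.36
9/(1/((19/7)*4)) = 684/7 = 97.71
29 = 29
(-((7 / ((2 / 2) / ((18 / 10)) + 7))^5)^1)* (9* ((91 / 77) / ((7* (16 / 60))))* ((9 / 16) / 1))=-2239362170955 / 1023569231872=-2.19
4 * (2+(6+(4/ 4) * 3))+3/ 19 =839/ 19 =44.16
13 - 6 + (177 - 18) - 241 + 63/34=-2487/34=-73.15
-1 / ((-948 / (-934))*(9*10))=-467 / 42660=-0.01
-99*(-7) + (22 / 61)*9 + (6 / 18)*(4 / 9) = 1146961 / 1647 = 696.39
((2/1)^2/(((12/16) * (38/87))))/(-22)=-0.56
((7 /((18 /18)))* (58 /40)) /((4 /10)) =203 /8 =25.38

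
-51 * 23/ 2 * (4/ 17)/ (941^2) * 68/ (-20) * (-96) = -225216/ 4427405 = -0.05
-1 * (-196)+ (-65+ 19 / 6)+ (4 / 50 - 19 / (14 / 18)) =115309 / 1050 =109.82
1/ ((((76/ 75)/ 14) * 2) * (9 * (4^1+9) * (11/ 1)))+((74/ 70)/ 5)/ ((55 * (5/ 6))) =1423633/ 142642500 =0.01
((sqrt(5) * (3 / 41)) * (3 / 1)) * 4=36 * sqrt(5) / 41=1.96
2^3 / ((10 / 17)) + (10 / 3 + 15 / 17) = 4543 / 255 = 17.82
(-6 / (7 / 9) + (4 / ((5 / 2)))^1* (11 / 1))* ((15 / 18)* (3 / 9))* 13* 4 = 8996 / 63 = 142.79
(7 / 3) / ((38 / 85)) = 595 / 114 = 5.22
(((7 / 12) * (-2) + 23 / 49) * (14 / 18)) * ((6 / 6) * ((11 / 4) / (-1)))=1.49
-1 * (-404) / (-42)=-9.62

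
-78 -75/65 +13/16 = -16295/208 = -78.34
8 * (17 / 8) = 17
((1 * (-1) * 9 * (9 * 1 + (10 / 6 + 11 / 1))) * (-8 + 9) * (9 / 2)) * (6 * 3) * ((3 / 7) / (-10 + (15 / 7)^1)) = 9477 / 11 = 861.55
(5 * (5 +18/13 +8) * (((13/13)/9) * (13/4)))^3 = 817400375/46656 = 17519.73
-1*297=-297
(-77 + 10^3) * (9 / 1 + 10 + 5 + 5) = 26767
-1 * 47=-47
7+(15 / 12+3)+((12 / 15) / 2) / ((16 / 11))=461 / 40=11.52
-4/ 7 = -0.57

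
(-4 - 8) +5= -7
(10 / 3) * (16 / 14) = 80 / 21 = 3.81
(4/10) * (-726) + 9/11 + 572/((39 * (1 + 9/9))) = -46571/165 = -282.25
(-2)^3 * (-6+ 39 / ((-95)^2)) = 432888 / 9025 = 47.97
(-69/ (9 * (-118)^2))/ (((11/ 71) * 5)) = -0.00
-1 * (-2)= 2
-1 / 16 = -0.06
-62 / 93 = -0.67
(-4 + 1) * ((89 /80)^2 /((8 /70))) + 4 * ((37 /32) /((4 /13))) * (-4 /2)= -320261 /5120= -62.55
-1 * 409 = -409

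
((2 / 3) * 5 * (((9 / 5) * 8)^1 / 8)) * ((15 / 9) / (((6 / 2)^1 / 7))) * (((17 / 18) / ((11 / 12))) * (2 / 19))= 4760 / 1881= 2.53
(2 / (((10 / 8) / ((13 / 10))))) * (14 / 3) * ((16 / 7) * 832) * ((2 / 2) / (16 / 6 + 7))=1909.58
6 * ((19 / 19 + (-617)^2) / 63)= 761380 / 21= 36256.19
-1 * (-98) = 98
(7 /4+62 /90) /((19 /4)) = 439 /855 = 0.51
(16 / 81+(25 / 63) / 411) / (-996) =-15419 / 77368284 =-0.00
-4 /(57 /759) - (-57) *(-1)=-2095 /19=-110.26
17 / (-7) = -17 / 7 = -2.43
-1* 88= -88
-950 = -950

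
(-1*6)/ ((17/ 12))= -72/ 17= -4.24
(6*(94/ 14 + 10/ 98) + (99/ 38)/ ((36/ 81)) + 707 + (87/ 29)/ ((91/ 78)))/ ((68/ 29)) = 163361495/ 506464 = 322.55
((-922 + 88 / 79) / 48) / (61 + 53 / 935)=-11336875 / 36079616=-0.31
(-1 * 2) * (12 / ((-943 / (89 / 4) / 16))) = 8544 / 943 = 9.06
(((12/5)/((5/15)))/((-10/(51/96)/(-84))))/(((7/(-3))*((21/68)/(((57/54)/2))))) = -16473/700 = -23.53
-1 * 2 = -2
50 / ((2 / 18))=450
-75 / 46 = -1.63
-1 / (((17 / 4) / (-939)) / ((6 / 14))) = 11268 / 119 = 94.69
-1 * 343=-343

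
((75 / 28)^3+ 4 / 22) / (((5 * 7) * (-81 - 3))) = -4684529 / 709927680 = -0.01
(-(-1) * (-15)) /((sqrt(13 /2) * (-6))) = 5 * sqrt(26) /26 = 0.98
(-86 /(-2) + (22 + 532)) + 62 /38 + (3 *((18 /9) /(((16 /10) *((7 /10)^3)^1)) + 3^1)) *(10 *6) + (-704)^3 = -2273858652826 /6517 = -348911869.39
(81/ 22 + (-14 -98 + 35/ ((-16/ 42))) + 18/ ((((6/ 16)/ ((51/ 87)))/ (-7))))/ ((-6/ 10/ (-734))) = -1859862415/ 3828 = -485857.48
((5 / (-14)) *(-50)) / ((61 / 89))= 11125 / 427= 26.05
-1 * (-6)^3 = 216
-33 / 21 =-11 / 7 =-1.57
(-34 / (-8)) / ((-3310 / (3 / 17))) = -3 / 13240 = -0.00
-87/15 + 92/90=-43/9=-4.78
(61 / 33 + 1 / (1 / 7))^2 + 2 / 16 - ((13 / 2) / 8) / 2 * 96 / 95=78.01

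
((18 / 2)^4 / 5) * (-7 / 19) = -45927 / 95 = -483.44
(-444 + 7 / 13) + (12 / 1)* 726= 107491 / 13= 8268.54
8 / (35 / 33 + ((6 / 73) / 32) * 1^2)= 308352 / 40979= 7.52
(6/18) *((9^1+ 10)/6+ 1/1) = 25/18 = 1.39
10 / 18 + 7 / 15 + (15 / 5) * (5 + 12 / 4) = 1126 / 45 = 25.02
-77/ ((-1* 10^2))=77/ 100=0.77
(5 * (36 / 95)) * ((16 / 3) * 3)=576 / 19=30.32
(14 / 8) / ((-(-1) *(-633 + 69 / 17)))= -119 / 42768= -0.00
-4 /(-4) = 1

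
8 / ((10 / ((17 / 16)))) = 17 / 20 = 0.85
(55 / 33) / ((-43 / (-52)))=260 / 129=2.02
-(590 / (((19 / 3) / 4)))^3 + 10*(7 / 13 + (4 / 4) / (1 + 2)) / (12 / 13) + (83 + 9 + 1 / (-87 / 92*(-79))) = -7317563841781219 / 141425721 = -51741393.22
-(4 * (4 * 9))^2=-20736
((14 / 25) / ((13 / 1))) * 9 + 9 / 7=3807 / 2275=1.67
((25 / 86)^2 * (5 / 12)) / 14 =3125 / 1242528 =0.00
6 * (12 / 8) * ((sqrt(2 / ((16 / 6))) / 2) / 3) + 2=3.30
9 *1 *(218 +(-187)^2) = 316683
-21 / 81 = -7 / 27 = -0.26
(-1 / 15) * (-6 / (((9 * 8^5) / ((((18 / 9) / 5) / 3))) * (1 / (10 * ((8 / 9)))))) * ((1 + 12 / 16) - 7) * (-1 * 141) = 329 / 276480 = 0.00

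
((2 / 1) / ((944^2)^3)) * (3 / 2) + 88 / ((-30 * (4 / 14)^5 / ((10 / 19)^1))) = -32708065568267832393557 / 40337299661748436992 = -810.86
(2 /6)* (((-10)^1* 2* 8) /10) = -16 /3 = -5.33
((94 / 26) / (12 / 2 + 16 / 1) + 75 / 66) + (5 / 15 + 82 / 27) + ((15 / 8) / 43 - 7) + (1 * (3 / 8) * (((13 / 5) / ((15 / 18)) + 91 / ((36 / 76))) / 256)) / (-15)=-2.30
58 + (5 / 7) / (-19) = 57.96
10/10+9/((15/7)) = 26/5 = 5.20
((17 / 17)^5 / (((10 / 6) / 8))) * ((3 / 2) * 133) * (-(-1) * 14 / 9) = 7448 / 5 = 1489.60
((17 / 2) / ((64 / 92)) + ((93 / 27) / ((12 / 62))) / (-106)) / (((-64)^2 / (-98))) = -27039817 / 93782016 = -0.29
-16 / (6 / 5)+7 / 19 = -12.96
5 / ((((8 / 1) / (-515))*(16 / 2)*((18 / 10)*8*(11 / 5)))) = -64375 / 50688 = -1.27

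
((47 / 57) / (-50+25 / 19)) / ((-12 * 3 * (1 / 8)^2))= 752 / 24975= 0.03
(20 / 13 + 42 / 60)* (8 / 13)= 1164 / 845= 1.38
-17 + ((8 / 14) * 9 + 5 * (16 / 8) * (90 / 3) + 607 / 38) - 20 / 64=646495 / 2128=303.80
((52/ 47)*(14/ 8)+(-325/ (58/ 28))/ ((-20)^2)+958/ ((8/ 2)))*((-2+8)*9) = 70965261/ 5452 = 13016.37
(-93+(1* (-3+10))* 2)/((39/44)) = -3476/39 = -89.13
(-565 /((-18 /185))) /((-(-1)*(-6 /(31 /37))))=-87575 /108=-810.88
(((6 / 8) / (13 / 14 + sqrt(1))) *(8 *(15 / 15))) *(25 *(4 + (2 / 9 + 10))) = 89600 / 81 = 1106.17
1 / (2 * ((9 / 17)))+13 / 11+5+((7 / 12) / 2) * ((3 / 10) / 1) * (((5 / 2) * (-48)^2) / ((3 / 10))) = 1687.13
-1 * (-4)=4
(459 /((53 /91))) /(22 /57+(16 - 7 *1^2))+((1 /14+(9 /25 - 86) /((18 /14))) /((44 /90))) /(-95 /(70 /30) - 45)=64042593103 /748572000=85.55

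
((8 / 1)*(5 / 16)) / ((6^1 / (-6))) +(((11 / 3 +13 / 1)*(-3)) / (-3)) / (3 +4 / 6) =45 / 22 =2.05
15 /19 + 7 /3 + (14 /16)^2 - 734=-2663447 /3648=-730.11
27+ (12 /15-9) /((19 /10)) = 431 /19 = 22.68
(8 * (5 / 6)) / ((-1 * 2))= -10 / 3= -3.33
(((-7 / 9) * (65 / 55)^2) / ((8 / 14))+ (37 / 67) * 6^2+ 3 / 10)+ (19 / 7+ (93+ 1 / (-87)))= 33764961269 / 296229780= 113.98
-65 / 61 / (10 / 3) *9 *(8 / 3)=-468 / 61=-7.67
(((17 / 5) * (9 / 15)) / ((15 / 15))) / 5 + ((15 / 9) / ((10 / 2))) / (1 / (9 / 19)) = 1344 / 2375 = 0.57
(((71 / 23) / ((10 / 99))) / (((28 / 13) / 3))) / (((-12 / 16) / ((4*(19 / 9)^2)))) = -7330466 / 7245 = -1011.80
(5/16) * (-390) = -975/8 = -121.88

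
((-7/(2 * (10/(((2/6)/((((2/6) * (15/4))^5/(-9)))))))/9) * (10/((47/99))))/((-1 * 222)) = -19712/5434375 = -0.00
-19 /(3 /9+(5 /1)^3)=-57 /376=-0.15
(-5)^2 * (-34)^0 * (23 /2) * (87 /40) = 10005 /16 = 625.31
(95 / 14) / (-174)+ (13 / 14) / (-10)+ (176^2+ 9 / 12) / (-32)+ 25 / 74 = -13957011659 / 14421120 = -967.82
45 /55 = 9 /11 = 0.82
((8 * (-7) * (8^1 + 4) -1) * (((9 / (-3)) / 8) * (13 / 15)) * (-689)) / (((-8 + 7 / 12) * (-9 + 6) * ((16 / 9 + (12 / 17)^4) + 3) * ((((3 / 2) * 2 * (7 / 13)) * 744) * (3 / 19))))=-124357011646907 / 17511608508240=-7.10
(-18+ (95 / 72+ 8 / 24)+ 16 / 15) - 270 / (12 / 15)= -127001 / 360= -352.78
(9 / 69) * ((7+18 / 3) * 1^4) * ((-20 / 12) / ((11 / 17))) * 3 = -3315 / 253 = -13.10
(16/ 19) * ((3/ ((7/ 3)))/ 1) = 144/ 133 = 1.08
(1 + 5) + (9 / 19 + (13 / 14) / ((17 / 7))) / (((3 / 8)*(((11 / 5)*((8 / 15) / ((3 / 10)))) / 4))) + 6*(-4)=-55659 / 3553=-15.67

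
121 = 121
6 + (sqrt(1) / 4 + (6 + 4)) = 65 / 4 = 16.25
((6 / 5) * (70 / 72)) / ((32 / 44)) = 77 / 48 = 1.60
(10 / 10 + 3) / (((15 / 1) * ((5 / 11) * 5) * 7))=44 / 2625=0.02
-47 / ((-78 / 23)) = 1081 / 78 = 13.86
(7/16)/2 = 7/32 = 0.22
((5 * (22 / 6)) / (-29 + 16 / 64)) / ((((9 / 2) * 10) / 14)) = -616 / 3105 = -0.20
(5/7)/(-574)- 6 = -24113/4018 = -6.00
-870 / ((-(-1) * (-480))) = 29 / 16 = 1.81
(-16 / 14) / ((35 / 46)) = -368 / 245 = -1.50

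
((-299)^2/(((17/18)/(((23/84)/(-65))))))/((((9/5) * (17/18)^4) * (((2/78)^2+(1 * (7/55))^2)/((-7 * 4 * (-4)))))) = -101861533579291200/55057794889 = -1850083.79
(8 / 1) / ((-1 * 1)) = -8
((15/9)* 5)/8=25/24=1.04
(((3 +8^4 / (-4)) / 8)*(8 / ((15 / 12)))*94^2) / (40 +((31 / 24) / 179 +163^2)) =-155026418304 / 571561475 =-271.23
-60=-60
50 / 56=0.89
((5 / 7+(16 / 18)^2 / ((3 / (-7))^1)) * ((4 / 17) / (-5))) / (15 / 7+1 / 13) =2938 / 122715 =0.02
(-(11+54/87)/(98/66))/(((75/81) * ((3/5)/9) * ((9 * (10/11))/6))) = -3302937/35525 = -92.98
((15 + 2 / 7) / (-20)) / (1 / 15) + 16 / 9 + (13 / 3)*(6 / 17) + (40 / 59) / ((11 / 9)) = -21137065 / 2780316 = -7.60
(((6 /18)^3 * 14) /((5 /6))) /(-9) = -0.07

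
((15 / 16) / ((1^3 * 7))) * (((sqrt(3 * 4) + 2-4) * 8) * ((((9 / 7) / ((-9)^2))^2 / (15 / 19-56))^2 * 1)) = -1805 / 40447339420509 + 1805 * sqrt(3) / 40447339420509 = 0.00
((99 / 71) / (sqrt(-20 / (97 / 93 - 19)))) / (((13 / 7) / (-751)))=-173481 * sqrt(31062) / 57226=-534.29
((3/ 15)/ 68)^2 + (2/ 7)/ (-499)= -227707/ 403790800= -0.00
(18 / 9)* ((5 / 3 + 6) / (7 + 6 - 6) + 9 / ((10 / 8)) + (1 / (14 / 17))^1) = 1997 / 105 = 19.02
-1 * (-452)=452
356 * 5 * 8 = 14240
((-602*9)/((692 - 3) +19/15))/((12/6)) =-40635/10354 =-3.92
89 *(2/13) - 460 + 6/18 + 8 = -17081/39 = -437.97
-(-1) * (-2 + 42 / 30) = -3 / 5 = -0.60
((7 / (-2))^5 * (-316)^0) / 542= -16807 / 17344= -0.97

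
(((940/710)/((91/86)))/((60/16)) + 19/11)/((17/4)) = 8788324/18123105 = 0.48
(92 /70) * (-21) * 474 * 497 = -32509764 /5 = -6501952.80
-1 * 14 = -14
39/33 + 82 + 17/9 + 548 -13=61387/99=620.07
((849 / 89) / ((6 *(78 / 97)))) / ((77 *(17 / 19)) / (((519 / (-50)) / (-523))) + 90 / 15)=90231437 / 158691880048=0.00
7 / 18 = 0.39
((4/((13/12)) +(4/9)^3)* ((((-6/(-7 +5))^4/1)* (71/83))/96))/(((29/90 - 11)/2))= -1589690/3110757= -0.51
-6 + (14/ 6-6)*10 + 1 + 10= -95/ 3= -31.67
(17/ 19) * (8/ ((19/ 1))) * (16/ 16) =136/ 361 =0.38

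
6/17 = 0.35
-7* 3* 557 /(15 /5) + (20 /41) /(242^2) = -3899.00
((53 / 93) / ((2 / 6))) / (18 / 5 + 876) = 265 / 136338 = 0.00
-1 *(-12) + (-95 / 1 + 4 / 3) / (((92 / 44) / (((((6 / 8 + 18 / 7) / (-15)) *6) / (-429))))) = 744769 / 62790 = 11.86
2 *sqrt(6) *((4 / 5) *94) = 752 *sqrt(6) / 5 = 368.40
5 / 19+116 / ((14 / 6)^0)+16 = 2513 / 19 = 132.26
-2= -2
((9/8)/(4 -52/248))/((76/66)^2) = 303831/1357360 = 0.22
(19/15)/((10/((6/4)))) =19/100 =0.19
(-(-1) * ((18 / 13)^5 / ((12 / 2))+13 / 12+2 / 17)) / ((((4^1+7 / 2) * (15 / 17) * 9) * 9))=155212097 / 40600889550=0.00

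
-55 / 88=-5 / 8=-0.62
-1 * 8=-8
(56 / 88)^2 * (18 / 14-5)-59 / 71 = -20061 / 8591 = -2.34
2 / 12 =1 / 6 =0.17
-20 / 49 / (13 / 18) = -360 / 637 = -0.57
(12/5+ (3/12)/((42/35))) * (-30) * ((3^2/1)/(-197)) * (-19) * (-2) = 135.85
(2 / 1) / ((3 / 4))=8 / 3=2.67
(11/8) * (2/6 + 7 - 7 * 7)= -1375/24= -57.29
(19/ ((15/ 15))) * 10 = 190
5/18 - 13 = -229/18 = -12.72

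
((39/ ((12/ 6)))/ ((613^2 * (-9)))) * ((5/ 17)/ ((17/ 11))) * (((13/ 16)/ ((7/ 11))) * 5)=-511225/ 72977345952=-0.00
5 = 5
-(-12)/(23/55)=660/23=28.70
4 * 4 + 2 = 18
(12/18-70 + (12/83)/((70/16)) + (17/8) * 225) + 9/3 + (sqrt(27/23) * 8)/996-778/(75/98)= -70273339/116200 + 2 * sqrt(69)/1909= -604.75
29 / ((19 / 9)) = 261 / 19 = 13.74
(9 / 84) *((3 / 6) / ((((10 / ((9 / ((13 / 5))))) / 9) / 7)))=243 / 208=1.17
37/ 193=0.19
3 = 3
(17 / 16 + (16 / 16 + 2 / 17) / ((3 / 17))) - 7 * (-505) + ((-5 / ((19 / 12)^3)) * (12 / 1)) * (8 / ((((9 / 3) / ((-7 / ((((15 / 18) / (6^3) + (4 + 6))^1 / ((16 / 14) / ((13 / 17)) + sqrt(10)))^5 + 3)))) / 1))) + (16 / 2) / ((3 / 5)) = 35157232266360256223108943934039469462279697083224786206720000000 * sqrt(10) / 38178128142493234312931952807464420382223752108048043637933552731 + 6521321898580742180512968826648243271094838613714818166142215577295265 / 1832550150839675247020733734758292178346740101186306094620810531088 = 3561.52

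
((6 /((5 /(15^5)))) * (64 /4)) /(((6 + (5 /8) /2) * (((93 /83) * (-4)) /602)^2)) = 4044493872720000 /97061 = 41669608521.65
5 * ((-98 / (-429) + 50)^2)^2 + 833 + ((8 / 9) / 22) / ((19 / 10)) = 20481550956642609467 / 643550703939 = 31825854.33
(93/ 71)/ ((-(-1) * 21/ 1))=31/ 497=0.06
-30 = -30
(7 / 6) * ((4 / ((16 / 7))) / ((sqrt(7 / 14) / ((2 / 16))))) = 49 * sqrt(2) / 192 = 0.36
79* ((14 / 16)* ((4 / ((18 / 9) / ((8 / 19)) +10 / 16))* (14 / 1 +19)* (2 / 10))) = 72996 / 215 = 339.52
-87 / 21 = -29 / 7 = -4.14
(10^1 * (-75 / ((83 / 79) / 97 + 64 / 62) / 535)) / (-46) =17816475 / 609808729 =0.03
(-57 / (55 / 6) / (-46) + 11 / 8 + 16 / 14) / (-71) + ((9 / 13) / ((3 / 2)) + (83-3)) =5258560207 / 65385320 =80.42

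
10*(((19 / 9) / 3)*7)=1330 / 27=49.26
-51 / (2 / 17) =-867 / 2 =-433.50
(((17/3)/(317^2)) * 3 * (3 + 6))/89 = 153/8943521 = 0.00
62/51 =1.22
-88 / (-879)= 0.10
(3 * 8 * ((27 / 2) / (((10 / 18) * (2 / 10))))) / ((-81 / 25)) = -900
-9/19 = -0.47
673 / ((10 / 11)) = 7403 / 10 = 740.30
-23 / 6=-3.83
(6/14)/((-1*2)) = -3/14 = -0.21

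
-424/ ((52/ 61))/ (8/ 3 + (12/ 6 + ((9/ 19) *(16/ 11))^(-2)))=-73.43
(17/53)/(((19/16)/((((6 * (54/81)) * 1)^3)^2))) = 1114112/1007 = 1106.37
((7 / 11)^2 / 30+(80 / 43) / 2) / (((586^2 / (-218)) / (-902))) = 658314983 / 1218197310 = 0.54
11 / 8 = 1.38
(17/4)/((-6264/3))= -17/8352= -0.00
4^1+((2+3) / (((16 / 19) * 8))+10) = 1887 / 128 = 14.74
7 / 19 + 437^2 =3628418 / 19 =190969.37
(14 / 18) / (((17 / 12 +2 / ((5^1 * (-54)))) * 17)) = 420 / 12937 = 0.03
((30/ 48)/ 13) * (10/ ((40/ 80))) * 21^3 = 231525/ 26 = 8904.81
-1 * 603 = -603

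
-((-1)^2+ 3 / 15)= -6 / 5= -1.20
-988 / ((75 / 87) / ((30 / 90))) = -28652 / 75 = -382.03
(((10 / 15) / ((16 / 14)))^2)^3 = 117649 / 2985984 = 0.04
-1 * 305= -305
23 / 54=0.43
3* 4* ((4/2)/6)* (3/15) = 4/5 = 0.80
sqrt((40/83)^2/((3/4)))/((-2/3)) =-40*sqrt(3)/83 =-0.83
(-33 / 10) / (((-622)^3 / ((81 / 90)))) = 297 / 24064184800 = 0.00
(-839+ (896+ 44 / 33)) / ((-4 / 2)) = -175 / 6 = -29.17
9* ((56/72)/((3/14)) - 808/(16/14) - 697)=-37810/3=-12603.33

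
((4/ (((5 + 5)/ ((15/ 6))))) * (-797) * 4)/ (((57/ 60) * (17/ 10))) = -637600/ 323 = -1973.99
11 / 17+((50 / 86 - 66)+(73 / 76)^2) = -269586549 / 4222256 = -63.85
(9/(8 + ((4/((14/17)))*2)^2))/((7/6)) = 63/836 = 0.08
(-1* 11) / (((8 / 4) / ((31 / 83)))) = -2.05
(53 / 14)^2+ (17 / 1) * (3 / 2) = 7807 / 196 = 39.83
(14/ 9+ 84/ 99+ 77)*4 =31444/ 99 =317.62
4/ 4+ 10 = 11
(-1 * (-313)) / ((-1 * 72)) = -313 / 72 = -4.35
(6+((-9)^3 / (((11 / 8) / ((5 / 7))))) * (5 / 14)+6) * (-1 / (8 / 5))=41520 / 539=77.03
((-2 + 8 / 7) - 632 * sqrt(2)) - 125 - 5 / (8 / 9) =-632 * sqrt(2) - 7363 / 56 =-1025.27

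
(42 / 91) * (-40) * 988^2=-18021120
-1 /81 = -0.01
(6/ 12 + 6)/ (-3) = -13/ 6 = -2.17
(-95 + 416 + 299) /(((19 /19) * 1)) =620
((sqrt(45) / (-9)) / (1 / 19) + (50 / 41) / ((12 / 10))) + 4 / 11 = 1867 / 1353 - 19 * sqrt(5) / 3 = -12.78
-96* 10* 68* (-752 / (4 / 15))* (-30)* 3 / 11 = -16568064000 / 11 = -1506187636.36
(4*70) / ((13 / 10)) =2800 / 13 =215.38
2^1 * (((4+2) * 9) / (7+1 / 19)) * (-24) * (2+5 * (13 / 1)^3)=-270543888 / 67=-4037968.48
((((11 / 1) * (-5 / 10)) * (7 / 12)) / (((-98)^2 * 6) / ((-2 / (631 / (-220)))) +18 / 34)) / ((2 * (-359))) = 71995 / 1331466253632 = 0.00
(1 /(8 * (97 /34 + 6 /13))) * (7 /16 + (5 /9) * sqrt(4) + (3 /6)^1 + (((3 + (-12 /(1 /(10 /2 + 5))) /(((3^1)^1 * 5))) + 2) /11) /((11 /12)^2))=73026577 /1123151040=0.07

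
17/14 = 1.21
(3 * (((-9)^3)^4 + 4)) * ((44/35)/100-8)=-1184340018296199/175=-6767657247406.85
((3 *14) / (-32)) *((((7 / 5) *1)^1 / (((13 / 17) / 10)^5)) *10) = -7026761.18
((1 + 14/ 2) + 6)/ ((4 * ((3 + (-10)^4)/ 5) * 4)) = 5/ 11432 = 0.00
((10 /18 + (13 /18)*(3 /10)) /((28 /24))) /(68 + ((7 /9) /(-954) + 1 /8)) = 0.01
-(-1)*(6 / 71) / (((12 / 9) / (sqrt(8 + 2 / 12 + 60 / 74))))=3*sqrt(442446) / 10508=0.19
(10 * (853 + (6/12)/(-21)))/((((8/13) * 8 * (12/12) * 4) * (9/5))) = 11643125/48384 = 240.64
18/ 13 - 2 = -8/ 13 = -0.62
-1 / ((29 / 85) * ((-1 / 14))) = 1190 / 29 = 41.03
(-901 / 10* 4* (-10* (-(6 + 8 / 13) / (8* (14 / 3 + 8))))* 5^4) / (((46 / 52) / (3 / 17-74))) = 5362771875 / 437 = 12271789.19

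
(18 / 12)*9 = 27 / 2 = 13.50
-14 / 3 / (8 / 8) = -14 / 3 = -4.67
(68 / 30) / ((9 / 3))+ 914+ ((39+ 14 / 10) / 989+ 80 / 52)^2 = 34115317811264 / 37193051025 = 917.25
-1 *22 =-22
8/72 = 1/9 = 0.11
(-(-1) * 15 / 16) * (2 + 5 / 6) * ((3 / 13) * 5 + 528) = 584715 / 416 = 1405.56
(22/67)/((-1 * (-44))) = 1/134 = 0.01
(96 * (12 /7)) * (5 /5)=1152 /7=164.57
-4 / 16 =-0.25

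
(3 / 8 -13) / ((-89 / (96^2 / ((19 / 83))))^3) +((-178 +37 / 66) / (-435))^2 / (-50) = 232878530237745789599989767709 / 199281604909409055000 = 1168590198.50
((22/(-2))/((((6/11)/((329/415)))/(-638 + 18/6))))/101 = 5055743/50298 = 100.52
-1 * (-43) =43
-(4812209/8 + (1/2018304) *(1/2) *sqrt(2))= -4812209/8 - sqrt(2)/4036608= -601526.13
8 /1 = 8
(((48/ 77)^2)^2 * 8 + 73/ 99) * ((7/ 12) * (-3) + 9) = 17849335135/ 1265509476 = 14.10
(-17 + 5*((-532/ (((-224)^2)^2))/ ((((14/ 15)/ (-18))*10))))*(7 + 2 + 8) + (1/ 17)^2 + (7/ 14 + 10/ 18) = -942770234680931/ 3274179084288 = -287.94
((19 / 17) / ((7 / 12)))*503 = 114684 / 119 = 963.73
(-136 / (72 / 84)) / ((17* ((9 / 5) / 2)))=-280 / 27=-10.37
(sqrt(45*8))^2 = 360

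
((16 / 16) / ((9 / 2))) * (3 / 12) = 1 / 18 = 0.06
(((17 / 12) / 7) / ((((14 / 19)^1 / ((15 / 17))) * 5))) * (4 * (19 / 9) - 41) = -1.58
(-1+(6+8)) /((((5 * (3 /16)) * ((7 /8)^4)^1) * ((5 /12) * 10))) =1703936 /300125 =5.68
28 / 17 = 1.65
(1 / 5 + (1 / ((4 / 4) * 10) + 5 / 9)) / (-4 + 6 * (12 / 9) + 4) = 77 / 720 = 0.11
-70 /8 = -35 /4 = -8.75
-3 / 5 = -0.60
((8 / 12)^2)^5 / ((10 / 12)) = 2048 / 98415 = 0.02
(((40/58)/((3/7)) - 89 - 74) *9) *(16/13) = -673968/377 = -1787.71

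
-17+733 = 716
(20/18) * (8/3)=80/27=2.96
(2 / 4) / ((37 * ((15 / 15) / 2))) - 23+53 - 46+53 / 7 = -2176 / 259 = -8.40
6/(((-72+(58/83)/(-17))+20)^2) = 5972763/2695982450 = 0.00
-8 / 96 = -1 / 12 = -0.08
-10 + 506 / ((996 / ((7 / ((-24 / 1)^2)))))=-2866709 / 286848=-9.99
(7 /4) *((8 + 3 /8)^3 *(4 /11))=2105341 /5632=373.82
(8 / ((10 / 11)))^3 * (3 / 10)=127776 / 625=204.44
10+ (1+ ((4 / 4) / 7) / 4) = 309 / 28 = 11.04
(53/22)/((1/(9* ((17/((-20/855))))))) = -1386639/88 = -15757.26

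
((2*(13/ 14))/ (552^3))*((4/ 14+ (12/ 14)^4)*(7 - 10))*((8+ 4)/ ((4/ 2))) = -12883/ 78524455296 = -0.00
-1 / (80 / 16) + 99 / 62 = 433 / 310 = 1.40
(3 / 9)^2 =0.11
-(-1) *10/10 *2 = 2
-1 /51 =-0.02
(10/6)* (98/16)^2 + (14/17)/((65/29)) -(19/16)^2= 52177193/848640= 61.48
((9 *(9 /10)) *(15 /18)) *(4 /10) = 27 /10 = 2.70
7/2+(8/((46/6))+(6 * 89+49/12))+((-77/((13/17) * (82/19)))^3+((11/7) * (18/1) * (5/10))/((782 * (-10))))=-604619413346010733/49732199888280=-12157.50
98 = 98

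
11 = 11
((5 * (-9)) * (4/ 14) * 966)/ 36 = -345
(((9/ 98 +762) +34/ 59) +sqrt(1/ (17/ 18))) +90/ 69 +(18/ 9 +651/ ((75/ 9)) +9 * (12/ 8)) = 3 * sqrt(34)/ 17 +1425597379/ 1662325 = 858.62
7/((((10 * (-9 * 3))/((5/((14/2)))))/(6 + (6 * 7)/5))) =-4/15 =-0.27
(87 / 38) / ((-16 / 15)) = -1305 / 608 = -2.15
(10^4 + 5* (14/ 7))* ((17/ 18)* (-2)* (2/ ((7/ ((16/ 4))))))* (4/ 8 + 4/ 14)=-1069640/ 63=-16978.41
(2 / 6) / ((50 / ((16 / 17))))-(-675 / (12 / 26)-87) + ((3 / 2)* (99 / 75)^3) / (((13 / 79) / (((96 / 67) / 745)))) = 1549.55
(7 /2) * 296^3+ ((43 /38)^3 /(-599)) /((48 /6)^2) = 190941690712607085 /2103572992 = 90770176.00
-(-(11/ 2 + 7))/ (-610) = -5/ 244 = -0.02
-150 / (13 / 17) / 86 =-1275 / 559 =-2.28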